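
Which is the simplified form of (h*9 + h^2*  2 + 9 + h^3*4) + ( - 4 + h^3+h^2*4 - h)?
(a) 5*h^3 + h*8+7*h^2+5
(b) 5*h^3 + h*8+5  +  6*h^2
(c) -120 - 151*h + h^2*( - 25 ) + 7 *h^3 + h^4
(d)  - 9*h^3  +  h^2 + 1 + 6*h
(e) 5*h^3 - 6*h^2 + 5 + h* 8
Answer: b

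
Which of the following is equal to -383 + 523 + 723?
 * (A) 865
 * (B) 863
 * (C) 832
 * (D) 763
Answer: B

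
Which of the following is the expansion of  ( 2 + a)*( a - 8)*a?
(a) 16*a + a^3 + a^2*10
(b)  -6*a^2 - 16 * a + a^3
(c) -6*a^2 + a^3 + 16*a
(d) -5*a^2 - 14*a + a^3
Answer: b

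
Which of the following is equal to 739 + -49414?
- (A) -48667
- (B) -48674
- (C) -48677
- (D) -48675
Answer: D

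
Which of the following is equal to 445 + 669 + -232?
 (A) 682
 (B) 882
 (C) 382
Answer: B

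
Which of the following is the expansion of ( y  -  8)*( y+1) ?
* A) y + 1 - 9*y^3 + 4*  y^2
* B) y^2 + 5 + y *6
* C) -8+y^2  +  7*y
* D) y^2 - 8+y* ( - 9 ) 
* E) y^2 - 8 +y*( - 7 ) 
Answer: E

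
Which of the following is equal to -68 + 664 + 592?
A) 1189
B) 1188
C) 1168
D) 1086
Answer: B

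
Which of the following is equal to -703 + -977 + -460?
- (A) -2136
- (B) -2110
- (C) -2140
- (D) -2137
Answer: C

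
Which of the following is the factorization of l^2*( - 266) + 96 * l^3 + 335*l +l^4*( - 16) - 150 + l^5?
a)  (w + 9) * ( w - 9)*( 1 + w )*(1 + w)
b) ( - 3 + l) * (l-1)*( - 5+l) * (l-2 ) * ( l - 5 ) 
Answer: b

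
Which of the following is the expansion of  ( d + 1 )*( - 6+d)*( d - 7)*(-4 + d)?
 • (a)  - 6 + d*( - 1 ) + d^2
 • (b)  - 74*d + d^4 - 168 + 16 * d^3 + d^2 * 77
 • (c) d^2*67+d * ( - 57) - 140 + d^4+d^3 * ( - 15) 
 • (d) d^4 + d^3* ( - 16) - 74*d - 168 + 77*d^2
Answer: d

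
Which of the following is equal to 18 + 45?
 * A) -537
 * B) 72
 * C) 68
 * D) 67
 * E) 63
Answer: E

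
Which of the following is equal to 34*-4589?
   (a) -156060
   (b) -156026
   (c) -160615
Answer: b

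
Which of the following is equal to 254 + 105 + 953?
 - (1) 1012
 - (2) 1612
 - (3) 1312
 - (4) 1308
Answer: 3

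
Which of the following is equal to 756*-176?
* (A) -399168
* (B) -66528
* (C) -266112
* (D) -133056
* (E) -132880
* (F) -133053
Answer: D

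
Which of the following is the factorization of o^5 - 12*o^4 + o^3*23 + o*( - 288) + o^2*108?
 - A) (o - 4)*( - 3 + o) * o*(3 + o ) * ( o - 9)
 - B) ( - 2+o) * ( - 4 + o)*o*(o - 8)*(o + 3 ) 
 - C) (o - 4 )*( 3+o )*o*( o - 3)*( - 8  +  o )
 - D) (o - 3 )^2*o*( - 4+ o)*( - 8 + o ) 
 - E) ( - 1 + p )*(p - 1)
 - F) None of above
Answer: C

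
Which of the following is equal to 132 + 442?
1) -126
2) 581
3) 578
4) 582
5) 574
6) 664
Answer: 5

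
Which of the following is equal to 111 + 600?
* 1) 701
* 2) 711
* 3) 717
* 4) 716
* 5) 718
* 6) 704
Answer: 2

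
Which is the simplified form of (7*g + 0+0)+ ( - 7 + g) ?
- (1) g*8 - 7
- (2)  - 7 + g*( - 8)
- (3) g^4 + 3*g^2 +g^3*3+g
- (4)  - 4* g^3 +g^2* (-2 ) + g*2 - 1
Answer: 1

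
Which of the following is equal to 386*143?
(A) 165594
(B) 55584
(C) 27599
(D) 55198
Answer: D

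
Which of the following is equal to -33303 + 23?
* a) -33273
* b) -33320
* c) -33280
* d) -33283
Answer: c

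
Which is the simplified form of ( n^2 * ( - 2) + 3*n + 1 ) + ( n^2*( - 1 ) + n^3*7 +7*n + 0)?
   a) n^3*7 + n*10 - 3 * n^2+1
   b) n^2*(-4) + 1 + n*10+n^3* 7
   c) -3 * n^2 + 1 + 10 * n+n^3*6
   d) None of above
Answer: a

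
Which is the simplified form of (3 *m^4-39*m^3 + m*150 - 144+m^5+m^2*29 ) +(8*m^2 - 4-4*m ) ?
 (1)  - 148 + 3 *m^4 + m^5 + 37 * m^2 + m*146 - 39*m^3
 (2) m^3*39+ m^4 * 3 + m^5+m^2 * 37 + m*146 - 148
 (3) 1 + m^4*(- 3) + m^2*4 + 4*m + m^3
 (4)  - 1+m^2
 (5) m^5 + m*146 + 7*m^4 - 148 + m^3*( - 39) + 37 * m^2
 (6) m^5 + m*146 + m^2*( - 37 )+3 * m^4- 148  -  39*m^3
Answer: 1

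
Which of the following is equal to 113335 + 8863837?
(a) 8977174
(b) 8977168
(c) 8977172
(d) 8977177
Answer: c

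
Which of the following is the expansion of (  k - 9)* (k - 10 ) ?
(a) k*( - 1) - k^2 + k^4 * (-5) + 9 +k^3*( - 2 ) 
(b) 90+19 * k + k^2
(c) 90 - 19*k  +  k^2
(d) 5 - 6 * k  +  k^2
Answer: c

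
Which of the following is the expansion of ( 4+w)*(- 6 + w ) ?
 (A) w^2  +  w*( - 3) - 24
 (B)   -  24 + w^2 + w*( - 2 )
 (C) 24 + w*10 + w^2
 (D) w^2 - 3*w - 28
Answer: B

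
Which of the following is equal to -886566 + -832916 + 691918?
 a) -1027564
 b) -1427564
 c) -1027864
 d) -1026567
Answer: a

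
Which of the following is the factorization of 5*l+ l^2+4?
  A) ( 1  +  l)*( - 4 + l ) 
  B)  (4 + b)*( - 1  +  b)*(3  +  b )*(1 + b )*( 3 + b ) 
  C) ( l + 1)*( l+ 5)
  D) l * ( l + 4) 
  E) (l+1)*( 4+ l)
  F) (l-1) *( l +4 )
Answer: E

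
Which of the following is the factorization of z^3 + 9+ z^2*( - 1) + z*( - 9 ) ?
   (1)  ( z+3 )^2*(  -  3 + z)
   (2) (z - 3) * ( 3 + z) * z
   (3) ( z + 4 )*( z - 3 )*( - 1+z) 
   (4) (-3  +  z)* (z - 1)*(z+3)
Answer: 4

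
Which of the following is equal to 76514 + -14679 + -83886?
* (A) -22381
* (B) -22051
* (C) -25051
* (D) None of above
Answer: B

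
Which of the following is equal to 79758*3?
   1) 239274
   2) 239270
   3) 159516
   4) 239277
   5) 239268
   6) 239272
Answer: 1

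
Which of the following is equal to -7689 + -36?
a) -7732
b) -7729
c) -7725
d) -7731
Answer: c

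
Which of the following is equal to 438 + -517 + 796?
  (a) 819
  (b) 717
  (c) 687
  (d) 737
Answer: b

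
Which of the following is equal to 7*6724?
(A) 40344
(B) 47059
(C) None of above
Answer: C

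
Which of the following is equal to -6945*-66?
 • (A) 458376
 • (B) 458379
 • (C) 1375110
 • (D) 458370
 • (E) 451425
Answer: D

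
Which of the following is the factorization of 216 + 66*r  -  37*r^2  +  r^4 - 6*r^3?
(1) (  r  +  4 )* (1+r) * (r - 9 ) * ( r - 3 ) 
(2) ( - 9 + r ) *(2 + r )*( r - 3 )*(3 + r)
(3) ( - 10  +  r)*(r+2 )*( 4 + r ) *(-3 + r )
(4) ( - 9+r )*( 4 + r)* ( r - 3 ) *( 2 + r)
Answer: 4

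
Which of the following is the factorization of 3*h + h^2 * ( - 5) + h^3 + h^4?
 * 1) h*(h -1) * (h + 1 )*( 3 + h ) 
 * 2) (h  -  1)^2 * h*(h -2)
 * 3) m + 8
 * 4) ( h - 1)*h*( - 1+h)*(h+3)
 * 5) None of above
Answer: 4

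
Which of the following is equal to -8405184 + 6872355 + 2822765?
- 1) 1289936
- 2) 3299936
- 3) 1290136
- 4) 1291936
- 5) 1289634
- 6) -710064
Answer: 1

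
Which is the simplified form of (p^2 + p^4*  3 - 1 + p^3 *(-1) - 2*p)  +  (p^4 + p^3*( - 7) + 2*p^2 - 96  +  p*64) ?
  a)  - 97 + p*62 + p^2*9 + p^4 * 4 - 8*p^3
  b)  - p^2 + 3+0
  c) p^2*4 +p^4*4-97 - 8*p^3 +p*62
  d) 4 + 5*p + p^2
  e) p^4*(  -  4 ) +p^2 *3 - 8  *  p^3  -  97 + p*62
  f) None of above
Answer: f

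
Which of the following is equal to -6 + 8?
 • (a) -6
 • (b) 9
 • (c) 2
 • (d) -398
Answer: c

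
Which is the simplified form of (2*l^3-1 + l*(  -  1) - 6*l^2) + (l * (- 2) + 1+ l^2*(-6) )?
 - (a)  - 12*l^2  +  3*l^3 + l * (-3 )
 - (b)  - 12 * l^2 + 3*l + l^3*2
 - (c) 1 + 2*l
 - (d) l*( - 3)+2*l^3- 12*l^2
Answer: d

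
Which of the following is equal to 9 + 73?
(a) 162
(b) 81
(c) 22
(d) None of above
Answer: d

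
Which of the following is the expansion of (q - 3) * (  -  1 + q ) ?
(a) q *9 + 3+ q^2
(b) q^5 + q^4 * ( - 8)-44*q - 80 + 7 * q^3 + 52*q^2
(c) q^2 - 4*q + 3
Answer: c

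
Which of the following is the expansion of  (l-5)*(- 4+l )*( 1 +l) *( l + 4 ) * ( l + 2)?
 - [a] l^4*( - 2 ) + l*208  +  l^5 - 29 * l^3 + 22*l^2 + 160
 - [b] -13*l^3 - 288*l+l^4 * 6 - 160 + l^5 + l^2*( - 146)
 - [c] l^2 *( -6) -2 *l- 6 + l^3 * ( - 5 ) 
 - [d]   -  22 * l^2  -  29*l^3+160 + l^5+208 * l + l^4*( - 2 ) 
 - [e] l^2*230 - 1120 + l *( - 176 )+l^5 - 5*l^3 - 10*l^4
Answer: a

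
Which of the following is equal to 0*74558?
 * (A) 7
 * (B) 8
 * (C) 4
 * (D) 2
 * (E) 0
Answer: E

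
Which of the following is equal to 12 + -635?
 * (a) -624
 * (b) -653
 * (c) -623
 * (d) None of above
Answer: c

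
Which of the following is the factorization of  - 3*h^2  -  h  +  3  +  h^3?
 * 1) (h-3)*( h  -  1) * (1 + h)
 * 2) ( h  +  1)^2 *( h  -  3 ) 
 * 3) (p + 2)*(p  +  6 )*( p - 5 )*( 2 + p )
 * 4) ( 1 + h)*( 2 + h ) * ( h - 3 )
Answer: 1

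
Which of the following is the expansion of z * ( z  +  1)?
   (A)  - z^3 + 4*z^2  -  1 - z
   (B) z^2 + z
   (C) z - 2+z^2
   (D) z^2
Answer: B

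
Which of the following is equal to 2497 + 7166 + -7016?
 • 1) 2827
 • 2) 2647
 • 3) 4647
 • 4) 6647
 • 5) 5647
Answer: 2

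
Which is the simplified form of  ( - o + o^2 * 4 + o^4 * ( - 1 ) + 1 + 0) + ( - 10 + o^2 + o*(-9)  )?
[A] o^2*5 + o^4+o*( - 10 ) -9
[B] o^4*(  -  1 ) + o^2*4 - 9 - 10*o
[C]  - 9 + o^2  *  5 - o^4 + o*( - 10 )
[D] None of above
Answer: C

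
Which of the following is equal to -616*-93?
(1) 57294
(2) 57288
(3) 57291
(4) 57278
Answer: 2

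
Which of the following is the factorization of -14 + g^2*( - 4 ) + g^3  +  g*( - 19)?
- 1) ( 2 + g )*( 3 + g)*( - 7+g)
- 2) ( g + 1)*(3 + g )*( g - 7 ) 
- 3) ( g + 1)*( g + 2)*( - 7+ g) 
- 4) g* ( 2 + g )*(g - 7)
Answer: 3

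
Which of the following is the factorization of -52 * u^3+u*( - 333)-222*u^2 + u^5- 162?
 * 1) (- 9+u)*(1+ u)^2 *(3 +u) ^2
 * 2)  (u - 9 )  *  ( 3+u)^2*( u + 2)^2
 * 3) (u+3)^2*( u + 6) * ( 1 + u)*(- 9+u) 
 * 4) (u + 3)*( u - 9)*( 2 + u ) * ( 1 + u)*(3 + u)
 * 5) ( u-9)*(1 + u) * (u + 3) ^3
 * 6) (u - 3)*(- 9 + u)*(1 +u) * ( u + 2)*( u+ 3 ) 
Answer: 4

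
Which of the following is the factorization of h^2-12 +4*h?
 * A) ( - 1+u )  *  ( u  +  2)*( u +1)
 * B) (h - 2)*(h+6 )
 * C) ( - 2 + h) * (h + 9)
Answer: B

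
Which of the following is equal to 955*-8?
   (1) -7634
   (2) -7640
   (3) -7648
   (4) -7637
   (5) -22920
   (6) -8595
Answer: 2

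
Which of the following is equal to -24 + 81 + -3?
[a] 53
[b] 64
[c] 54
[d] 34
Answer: c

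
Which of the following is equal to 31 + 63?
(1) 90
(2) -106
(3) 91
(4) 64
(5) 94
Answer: 5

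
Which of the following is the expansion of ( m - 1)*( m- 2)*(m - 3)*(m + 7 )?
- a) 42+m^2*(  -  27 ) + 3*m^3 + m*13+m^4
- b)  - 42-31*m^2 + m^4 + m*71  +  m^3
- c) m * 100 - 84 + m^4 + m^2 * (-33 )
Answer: b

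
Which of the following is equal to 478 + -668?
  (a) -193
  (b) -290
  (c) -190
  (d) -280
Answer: c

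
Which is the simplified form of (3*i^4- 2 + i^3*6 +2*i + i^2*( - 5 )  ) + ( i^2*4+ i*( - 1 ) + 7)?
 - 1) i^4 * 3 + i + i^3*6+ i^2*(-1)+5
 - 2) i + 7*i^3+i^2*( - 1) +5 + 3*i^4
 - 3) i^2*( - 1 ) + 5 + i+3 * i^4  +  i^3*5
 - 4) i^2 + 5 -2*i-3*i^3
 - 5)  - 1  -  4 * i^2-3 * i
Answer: 1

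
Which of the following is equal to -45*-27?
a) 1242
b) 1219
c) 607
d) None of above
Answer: d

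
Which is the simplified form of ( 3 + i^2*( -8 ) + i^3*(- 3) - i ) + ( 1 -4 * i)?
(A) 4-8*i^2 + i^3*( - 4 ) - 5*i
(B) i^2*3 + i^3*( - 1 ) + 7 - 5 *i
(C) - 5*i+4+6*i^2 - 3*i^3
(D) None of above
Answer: D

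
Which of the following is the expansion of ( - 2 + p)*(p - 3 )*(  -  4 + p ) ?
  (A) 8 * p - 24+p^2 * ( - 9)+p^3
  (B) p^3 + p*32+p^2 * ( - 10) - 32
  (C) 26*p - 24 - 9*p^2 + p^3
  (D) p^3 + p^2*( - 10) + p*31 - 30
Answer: C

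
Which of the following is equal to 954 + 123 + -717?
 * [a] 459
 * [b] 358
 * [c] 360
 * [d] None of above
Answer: c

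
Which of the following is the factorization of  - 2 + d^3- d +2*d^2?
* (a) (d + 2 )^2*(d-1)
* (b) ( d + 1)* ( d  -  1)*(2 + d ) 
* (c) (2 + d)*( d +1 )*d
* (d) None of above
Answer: b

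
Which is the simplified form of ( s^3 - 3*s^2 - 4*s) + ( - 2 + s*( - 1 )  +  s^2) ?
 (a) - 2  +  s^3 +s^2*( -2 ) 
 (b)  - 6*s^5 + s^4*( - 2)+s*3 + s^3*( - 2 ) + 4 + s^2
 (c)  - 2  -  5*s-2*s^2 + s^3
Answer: c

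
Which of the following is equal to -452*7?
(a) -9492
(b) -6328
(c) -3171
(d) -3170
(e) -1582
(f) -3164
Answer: f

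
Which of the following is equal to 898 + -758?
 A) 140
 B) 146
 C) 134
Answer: A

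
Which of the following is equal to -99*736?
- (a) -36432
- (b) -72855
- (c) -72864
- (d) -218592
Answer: c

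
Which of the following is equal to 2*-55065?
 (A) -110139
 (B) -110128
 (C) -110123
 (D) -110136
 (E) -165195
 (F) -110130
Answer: F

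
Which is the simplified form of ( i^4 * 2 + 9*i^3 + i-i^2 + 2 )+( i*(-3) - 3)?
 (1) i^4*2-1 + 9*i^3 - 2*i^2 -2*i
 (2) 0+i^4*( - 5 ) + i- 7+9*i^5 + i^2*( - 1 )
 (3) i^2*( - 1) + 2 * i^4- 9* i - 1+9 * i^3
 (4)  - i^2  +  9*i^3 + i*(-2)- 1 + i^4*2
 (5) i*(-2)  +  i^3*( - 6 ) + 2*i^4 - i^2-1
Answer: 4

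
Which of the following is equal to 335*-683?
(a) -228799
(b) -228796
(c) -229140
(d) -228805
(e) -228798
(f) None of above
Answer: d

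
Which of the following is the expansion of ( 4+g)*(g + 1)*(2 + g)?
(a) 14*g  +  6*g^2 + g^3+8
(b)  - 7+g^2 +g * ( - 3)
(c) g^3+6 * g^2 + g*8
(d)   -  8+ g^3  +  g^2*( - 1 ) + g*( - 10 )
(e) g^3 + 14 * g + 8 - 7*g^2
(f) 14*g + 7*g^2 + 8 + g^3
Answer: f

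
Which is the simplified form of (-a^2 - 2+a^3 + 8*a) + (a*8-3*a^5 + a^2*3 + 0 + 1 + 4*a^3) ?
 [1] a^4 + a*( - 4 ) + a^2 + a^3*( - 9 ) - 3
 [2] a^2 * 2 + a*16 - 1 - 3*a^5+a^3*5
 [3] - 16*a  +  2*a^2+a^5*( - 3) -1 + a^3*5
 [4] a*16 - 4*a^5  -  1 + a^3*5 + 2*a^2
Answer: 2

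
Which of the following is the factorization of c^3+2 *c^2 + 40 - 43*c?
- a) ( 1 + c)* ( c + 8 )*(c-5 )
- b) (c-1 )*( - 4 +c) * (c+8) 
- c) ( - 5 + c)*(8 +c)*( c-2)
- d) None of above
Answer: d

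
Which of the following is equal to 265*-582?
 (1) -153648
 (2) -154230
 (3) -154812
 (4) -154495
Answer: 2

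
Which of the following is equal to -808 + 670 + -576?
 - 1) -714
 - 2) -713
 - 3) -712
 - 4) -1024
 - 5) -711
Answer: 1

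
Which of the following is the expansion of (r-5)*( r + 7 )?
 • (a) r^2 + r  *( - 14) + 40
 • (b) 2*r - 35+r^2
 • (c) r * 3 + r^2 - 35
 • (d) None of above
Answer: b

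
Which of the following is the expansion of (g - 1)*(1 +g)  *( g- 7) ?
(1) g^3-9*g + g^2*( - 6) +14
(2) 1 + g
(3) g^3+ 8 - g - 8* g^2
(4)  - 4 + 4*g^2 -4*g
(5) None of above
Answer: 5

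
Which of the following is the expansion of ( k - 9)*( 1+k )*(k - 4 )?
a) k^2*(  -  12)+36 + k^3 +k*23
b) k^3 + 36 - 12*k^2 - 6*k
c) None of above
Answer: a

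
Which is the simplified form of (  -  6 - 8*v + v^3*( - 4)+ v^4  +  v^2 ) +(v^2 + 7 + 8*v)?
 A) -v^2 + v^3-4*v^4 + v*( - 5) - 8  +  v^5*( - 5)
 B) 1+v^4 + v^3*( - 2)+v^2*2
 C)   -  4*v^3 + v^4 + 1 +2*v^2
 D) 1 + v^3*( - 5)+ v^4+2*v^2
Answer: C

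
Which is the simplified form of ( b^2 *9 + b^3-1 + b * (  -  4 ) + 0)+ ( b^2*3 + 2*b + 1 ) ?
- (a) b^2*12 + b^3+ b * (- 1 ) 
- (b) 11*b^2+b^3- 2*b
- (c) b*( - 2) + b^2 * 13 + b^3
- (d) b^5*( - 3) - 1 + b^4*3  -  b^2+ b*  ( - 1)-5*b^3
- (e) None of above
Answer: e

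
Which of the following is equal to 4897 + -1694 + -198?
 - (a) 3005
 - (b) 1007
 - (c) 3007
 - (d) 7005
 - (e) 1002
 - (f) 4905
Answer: a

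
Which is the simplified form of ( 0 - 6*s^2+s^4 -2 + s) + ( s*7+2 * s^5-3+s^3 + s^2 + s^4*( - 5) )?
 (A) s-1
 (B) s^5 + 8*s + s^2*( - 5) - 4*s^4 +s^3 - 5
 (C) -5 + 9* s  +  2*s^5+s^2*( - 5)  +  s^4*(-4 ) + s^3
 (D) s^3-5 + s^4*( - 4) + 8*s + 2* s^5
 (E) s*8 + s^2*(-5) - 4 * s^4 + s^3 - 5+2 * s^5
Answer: E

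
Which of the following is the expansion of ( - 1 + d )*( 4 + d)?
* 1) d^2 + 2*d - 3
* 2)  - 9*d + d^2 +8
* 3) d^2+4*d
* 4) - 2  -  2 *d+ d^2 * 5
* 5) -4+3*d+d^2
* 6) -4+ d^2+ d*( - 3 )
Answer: 5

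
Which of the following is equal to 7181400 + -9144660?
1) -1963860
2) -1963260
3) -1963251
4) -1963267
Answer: 2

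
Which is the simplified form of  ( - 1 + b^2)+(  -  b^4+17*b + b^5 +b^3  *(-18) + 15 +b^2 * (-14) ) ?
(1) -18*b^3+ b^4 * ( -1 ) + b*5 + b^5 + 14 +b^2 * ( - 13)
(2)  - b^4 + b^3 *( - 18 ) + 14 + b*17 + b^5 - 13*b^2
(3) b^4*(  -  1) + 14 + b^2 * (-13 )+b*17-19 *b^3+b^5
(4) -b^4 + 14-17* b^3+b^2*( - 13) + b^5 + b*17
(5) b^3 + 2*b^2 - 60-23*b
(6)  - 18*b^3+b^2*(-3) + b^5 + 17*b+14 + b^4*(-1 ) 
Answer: 2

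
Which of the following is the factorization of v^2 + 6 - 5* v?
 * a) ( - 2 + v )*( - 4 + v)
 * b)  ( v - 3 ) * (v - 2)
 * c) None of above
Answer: b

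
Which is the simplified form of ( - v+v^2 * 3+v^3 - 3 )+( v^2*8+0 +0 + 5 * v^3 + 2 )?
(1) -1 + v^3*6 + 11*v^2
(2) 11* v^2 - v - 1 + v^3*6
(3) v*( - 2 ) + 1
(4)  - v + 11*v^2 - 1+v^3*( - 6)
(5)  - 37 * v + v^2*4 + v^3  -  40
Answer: 2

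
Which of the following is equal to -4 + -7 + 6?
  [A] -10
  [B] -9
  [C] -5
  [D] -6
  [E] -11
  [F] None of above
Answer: C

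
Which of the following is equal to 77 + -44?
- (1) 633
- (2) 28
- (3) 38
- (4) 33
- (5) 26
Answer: 4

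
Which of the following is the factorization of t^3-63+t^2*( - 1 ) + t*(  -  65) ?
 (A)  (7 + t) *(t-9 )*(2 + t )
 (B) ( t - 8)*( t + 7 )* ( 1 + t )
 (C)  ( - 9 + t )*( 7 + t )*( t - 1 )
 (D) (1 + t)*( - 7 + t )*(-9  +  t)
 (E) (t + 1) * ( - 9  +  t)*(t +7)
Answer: E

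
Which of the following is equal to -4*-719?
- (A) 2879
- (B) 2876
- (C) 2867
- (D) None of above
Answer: B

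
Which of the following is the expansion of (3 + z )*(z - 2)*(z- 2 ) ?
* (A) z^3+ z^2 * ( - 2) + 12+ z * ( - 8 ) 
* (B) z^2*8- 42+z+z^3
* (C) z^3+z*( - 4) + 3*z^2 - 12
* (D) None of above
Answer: D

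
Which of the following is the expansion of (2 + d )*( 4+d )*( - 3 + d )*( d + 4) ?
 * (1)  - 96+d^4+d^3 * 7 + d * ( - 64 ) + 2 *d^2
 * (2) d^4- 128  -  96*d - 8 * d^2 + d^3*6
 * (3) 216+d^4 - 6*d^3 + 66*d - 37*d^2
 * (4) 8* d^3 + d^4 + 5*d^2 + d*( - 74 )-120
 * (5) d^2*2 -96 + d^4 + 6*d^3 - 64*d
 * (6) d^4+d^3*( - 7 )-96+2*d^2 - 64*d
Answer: 1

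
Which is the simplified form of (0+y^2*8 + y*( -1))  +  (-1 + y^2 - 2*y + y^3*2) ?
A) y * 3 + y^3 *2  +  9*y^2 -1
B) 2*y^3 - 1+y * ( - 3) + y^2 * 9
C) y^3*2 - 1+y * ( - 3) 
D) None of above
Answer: B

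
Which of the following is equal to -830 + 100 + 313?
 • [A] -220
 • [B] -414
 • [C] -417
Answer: C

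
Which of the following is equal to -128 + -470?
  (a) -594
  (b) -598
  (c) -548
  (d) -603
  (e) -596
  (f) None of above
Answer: b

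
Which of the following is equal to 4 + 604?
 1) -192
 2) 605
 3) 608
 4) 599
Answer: 3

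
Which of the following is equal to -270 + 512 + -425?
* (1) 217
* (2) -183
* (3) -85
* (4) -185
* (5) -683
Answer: 2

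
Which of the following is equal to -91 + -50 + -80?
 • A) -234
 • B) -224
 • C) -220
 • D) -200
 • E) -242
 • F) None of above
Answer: F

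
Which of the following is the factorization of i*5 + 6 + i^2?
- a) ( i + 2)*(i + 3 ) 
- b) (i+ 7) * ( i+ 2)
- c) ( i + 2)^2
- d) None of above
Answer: a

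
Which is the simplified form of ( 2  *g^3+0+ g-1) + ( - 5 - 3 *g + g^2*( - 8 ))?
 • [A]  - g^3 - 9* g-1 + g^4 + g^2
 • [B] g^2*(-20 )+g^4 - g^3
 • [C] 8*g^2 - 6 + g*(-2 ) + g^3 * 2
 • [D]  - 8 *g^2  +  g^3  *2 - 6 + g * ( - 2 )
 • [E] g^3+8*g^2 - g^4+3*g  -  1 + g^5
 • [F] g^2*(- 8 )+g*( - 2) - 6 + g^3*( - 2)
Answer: D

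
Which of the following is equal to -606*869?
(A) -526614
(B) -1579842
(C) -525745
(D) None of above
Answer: A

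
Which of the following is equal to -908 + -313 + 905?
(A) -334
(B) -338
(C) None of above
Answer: C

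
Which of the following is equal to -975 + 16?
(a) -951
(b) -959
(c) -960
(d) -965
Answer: b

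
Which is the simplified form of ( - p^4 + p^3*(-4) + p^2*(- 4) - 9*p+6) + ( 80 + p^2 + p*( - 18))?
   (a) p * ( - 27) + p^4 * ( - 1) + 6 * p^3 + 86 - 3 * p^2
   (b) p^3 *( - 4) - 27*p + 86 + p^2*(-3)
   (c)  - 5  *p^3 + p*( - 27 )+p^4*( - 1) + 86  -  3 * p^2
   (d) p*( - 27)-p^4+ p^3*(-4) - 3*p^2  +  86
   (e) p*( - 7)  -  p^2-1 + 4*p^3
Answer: d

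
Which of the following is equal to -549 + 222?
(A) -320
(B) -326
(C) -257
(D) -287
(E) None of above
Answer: E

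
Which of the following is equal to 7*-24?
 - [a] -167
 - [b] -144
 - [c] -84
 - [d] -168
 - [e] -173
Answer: d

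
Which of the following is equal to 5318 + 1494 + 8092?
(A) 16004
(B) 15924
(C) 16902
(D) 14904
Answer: D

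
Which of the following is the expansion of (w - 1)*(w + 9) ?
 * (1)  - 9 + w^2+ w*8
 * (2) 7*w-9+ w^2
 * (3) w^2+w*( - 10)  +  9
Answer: 1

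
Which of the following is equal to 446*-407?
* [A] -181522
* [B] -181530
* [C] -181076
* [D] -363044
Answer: A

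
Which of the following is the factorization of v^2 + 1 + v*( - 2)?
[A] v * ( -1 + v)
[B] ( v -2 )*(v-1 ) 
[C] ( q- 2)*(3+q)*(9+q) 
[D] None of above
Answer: D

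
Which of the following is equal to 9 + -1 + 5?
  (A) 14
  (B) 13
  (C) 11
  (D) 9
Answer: B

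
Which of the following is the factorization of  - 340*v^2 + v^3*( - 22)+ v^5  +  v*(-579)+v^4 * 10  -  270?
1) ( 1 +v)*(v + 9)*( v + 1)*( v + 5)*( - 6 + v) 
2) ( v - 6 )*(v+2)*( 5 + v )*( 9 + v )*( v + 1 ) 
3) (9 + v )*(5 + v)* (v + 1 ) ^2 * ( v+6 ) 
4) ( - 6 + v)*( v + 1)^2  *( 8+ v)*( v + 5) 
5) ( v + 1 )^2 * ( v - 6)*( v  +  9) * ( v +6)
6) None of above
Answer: 1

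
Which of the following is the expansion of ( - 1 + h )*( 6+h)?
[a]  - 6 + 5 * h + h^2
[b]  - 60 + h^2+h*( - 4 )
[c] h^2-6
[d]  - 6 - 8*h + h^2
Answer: a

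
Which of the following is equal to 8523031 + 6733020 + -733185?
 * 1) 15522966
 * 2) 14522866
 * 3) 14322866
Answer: 2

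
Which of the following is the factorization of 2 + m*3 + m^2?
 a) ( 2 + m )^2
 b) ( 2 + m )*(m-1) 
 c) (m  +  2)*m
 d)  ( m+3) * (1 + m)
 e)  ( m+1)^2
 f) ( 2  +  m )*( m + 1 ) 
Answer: f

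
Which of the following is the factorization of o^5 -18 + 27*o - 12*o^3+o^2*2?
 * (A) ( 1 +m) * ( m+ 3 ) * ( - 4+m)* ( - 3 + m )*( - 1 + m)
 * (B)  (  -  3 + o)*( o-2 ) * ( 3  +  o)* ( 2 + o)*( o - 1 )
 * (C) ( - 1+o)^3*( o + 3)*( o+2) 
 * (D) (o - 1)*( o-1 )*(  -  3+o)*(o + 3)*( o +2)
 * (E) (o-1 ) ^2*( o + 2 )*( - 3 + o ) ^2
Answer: D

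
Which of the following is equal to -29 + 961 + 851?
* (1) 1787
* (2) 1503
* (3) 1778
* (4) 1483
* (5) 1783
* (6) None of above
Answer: 5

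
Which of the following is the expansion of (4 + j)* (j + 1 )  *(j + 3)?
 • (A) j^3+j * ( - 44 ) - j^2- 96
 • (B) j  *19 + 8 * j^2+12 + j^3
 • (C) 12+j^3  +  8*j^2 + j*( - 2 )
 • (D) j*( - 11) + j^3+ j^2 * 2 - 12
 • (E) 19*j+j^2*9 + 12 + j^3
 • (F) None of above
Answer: B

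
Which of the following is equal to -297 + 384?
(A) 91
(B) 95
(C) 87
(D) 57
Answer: C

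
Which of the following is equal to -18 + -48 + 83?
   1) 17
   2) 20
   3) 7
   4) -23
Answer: 1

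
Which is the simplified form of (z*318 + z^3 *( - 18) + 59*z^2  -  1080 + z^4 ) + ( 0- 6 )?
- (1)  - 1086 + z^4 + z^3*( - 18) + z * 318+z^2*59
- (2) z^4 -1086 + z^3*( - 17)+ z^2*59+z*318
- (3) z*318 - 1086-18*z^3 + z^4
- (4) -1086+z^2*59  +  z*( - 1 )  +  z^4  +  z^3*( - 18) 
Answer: 1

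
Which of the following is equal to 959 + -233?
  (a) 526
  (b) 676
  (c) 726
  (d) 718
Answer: c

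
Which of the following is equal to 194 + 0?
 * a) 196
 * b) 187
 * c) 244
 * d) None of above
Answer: d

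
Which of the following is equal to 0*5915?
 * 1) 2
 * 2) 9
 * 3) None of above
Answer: 3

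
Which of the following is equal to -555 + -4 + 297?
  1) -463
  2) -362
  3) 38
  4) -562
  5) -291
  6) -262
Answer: 6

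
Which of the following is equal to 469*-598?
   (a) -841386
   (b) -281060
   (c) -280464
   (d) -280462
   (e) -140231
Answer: d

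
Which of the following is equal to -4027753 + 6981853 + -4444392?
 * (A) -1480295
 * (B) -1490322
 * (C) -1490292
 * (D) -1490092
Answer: C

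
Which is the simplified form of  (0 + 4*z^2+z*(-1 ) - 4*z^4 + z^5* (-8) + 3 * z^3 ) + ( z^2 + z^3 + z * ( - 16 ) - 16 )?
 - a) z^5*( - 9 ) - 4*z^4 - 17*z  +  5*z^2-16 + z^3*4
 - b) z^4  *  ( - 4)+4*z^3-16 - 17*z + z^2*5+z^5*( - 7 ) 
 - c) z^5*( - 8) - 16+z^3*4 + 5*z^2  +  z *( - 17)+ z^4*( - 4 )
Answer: c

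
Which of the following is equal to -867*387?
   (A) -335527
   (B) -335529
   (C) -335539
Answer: B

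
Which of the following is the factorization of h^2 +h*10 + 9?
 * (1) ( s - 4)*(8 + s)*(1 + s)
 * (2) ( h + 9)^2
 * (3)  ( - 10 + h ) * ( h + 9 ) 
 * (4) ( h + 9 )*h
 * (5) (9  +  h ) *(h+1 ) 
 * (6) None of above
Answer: 5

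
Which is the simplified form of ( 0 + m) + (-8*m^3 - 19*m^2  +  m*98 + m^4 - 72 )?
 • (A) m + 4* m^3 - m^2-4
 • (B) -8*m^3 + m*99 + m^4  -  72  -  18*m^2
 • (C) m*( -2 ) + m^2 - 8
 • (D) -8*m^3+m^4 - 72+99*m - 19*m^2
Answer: D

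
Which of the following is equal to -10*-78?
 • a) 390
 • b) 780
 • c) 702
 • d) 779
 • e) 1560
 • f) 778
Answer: b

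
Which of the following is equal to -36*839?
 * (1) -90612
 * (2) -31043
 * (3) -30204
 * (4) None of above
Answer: 3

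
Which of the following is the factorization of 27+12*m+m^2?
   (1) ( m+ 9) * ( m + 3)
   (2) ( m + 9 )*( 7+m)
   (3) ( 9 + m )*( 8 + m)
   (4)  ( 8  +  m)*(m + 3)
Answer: 1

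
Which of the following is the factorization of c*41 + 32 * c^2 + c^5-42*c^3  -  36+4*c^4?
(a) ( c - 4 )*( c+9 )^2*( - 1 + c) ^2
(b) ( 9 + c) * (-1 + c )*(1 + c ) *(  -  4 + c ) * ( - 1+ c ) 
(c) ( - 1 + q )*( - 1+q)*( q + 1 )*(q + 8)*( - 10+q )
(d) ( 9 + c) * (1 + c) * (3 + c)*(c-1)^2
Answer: b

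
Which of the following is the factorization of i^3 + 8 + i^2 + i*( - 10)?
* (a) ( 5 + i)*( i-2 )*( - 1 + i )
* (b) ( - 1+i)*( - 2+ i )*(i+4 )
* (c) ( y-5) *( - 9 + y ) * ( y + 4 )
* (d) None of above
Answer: b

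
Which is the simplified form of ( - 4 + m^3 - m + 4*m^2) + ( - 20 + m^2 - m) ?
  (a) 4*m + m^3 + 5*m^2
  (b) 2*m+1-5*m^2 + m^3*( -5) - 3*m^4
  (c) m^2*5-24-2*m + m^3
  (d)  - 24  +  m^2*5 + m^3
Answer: c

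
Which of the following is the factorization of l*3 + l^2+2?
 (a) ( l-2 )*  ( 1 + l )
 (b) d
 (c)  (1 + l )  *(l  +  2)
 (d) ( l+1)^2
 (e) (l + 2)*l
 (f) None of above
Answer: c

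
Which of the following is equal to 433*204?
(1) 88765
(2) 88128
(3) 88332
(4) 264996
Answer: 3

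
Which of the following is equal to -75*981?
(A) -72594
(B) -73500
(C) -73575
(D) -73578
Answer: C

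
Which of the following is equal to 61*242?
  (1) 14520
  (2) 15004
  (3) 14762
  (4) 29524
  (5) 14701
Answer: 3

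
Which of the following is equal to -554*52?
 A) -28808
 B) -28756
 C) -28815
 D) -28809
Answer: A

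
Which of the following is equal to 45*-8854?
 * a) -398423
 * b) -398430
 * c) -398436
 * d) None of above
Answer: b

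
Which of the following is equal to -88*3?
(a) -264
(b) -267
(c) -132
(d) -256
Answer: a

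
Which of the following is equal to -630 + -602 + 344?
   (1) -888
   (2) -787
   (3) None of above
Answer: 1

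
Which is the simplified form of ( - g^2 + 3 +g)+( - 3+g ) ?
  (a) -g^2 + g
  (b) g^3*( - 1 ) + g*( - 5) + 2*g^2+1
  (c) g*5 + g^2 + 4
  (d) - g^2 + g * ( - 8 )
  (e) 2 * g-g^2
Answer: e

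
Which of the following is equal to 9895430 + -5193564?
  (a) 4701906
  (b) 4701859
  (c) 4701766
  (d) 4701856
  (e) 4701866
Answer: e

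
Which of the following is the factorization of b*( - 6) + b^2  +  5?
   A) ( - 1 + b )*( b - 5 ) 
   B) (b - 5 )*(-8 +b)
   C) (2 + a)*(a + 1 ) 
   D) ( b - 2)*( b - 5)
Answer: A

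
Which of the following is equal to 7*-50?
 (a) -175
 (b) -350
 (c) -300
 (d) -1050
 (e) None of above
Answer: b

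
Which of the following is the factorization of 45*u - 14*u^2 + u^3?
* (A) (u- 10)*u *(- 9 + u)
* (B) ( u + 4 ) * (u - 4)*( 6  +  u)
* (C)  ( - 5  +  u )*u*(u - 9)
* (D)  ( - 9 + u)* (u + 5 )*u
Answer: C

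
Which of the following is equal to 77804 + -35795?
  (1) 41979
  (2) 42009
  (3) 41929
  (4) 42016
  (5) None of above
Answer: 2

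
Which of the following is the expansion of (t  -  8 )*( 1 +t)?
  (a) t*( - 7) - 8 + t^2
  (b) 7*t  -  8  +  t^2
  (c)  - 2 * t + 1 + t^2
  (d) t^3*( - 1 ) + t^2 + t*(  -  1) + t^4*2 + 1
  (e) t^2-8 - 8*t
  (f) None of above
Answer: a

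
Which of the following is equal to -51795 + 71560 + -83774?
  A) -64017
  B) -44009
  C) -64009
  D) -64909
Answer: C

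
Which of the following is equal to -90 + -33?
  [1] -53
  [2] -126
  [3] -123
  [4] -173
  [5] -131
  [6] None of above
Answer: 3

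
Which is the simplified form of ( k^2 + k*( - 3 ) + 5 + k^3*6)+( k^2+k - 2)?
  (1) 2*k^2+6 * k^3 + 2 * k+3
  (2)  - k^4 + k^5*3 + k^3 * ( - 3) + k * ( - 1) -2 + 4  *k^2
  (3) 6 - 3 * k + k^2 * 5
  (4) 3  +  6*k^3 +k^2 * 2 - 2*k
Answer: 4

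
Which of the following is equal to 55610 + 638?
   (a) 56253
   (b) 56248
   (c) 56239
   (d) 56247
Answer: b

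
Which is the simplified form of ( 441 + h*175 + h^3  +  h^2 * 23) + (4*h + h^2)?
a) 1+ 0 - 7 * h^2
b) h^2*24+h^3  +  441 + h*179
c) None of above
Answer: b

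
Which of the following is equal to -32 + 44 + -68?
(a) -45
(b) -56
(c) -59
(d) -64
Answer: b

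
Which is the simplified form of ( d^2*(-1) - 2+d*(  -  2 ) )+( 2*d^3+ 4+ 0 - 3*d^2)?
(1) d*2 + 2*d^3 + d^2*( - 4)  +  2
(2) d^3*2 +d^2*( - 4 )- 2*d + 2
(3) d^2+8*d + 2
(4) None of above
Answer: 2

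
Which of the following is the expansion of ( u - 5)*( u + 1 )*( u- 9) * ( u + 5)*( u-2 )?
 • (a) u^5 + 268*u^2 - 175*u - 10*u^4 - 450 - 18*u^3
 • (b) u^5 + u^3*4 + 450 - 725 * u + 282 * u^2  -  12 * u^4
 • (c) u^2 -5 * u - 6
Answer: a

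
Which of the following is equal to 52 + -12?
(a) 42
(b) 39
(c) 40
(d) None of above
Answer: c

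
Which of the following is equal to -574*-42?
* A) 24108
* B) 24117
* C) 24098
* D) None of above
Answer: A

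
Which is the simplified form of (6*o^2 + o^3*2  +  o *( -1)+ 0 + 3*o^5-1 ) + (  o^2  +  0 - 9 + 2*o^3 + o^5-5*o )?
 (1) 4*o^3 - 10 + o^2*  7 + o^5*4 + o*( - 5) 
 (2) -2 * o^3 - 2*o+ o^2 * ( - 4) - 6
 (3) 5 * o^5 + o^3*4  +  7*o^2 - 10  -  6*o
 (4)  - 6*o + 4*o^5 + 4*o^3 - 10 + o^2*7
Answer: 4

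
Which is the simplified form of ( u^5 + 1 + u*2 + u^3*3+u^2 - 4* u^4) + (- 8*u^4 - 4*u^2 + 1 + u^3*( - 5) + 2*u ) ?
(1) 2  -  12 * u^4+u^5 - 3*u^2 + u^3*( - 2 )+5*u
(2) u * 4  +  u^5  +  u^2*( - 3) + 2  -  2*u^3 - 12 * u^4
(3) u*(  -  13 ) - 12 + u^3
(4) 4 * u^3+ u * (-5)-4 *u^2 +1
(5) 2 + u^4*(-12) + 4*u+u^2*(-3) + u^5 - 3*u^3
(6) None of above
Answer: 2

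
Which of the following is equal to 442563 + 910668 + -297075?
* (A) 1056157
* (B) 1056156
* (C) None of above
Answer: B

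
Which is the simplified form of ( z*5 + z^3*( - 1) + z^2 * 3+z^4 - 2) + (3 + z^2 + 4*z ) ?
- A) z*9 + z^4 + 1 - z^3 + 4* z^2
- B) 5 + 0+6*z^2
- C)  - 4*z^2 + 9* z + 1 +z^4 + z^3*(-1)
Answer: A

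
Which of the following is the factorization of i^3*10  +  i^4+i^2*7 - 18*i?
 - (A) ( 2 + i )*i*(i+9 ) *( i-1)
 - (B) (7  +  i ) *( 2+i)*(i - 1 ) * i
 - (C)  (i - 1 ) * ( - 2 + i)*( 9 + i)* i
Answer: A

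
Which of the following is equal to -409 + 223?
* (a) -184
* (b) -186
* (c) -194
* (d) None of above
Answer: b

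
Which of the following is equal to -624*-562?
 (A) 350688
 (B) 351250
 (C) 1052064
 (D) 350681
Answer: A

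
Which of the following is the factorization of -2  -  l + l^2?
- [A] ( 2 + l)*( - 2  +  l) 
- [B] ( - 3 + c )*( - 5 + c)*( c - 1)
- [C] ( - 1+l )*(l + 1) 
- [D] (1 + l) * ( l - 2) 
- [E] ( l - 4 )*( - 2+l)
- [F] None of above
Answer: D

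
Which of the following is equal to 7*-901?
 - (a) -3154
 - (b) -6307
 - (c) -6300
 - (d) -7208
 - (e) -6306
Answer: b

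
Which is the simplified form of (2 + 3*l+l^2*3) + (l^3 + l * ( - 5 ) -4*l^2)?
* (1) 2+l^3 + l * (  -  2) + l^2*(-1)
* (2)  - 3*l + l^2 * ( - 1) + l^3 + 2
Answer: 1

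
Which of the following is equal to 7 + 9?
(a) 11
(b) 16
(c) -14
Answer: b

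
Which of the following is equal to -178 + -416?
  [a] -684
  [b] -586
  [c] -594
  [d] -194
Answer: c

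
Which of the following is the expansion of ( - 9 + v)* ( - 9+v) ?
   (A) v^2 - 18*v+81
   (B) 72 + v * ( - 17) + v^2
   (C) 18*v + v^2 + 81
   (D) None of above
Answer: A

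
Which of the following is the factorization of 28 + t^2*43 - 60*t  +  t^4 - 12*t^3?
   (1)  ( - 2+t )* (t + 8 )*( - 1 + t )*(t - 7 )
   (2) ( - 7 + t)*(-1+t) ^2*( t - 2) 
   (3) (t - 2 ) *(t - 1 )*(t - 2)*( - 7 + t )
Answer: 3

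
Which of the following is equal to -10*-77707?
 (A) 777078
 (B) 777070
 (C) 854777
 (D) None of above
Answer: B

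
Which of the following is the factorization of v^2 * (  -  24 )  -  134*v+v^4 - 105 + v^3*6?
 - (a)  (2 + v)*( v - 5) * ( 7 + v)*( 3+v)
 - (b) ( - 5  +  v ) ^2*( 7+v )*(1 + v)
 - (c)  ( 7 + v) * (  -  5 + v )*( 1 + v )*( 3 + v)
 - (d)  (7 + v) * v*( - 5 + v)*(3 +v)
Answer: c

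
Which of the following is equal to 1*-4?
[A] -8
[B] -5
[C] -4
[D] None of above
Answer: C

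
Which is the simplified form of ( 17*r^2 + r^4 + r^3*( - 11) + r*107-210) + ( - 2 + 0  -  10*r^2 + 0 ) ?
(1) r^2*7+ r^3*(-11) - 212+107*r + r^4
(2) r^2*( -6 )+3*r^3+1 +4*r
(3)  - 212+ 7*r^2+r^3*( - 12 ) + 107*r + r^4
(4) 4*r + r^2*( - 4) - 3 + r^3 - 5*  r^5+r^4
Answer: 1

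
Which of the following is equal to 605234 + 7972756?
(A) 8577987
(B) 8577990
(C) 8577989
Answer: B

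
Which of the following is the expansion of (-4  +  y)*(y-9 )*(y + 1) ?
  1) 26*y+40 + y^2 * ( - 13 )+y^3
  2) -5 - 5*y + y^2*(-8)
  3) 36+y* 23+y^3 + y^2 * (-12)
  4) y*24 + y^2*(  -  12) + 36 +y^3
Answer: 3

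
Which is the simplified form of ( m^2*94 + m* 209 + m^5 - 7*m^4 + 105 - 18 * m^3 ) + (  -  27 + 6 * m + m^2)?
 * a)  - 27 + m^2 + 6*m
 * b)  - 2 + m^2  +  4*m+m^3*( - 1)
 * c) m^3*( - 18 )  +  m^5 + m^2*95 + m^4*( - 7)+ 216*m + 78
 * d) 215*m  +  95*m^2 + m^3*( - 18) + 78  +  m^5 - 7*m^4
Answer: d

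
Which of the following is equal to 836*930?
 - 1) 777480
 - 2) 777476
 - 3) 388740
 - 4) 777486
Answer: 1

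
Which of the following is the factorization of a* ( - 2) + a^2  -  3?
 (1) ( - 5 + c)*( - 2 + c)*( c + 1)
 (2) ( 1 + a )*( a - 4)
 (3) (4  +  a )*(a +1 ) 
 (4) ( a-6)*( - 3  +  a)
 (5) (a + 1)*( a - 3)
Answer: 5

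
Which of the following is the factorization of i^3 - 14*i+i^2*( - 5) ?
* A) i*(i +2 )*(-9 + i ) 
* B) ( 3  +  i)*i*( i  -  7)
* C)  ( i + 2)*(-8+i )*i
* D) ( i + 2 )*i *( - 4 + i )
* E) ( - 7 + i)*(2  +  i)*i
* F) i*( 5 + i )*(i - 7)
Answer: E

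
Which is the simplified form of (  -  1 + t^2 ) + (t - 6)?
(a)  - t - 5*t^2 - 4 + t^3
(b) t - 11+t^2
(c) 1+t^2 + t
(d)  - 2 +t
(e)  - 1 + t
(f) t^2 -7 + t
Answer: f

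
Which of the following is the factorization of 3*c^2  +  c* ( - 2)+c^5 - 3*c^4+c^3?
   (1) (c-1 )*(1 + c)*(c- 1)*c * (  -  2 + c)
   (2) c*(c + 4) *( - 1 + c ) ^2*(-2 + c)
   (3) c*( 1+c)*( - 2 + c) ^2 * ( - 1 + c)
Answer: 1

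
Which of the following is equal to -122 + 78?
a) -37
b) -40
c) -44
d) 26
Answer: c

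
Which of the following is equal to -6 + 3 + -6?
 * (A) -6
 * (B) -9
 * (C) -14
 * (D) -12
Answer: B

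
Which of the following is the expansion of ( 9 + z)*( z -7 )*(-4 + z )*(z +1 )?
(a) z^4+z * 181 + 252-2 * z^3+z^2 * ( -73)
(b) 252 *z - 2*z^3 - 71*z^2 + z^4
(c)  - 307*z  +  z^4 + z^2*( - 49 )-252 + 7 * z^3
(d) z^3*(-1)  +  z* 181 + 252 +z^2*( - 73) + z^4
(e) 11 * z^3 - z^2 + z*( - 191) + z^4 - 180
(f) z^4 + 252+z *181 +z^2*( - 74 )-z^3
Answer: d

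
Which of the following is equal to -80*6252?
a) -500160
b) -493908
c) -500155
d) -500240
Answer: a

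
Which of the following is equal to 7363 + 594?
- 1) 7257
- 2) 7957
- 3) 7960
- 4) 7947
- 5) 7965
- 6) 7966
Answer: 2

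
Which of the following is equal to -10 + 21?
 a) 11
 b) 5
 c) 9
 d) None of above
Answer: a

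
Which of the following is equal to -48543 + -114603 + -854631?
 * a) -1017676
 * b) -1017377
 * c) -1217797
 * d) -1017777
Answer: d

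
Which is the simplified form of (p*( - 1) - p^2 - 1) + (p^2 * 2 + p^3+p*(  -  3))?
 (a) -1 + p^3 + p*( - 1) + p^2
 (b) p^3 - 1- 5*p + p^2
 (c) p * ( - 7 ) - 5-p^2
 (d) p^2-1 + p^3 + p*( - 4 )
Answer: d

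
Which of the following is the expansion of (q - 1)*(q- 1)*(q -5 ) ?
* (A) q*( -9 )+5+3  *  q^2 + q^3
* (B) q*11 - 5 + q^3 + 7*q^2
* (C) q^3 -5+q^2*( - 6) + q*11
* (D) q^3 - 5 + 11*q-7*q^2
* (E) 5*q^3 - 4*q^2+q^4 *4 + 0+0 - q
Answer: D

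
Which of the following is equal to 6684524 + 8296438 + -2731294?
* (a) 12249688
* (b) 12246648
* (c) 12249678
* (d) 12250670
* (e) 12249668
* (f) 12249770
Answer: e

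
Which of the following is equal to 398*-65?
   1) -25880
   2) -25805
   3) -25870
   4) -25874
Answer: 3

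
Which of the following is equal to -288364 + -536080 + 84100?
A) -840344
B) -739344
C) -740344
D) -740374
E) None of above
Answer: C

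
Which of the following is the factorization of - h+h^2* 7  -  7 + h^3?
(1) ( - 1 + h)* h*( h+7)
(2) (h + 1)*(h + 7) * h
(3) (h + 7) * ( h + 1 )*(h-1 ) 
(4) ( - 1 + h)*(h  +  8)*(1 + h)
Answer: 3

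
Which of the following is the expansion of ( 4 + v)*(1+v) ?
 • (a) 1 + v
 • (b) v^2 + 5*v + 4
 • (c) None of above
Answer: b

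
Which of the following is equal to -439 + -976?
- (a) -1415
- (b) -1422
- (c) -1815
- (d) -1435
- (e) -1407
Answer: a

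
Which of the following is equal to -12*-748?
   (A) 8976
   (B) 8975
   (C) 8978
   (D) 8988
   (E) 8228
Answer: A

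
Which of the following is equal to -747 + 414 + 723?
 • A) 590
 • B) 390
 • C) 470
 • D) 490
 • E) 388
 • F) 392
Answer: B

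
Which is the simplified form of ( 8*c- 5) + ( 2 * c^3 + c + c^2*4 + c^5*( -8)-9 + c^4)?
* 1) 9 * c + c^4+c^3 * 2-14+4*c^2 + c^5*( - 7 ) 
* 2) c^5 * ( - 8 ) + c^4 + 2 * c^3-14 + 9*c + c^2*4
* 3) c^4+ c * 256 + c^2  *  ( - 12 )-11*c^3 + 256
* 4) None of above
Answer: 2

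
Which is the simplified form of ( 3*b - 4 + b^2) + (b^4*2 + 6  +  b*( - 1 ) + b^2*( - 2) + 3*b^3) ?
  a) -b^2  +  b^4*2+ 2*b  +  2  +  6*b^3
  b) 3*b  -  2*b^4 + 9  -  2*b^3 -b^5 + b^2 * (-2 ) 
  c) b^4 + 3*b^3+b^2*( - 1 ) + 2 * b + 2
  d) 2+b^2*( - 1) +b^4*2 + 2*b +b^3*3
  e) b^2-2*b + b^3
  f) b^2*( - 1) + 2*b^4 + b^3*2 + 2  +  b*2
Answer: d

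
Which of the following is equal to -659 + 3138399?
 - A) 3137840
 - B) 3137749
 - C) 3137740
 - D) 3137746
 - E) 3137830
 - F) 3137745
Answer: C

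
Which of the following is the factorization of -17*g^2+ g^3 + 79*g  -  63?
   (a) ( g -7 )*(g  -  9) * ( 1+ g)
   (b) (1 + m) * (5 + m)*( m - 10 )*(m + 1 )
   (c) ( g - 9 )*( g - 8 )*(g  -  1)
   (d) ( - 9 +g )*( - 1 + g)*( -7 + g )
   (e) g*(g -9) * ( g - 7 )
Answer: d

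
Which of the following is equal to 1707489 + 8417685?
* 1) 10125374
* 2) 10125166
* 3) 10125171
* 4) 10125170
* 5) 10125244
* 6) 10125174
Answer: 6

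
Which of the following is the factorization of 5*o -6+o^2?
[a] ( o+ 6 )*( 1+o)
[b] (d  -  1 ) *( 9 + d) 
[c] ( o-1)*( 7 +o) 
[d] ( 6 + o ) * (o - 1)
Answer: d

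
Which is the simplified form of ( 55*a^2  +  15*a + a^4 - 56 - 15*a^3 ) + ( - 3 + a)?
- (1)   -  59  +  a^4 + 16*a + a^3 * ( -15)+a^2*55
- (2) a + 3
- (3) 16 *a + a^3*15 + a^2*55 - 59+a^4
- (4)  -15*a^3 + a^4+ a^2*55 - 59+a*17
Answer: 1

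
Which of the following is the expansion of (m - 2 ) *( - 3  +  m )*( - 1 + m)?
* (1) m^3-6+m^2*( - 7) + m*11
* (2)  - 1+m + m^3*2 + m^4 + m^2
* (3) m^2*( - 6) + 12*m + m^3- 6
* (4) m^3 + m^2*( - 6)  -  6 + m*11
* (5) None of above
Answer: 4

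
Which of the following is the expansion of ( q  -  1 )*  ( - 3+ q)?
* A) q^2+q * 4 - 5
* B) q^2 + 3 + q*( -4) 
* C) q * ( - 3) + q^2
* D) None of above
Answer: B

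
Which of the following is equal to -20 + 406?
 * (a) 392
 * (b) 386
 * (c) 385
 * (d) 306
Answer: b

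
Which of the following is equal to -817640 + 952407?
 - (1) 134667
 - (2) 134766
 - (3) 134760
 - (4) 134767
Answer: 4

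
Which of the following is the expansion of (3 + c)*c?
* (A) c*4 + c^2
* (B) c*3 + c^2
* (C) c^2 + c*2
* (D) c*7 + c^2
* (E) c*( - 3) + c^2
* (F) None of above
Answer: B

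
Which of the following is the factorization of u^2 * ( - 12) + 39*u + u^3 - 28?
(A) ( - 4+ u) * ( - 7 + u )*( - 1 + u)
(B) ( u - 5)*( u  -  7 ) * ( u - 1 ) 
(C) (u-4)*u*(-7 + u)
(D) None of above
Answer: A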